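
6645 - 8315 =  - 1670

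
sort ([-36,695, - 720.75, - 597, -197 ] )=[ - 720.75,  -  597, -197, - 36,695 ] 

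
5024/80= 62 +4/5 = 62.80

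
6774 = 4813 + 1961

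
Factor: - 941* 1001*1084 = - 1021064044 =-  2^2*7^1 *11^1*13^1*271^1*941^1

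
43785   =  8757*5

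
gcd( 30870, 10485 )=45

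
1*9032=9032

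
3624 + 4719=8343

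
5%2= 1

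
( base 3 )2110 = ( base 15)46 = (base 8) 102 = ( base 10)66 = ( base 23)2K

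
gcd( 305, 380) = 5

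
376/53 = 7+5/53  =  7.09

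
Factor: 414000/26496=125/8=2^( - 3 )*5^3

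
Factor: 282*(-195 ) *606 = -33323940 = - 2^2*3^3 * 5^1*13^1 * 47^1*101^1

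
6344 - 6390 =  - 46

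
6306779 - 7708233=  - 1401454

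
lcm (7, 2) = 14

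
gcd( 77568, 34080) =96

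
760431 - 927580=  - 167149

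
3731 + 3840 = 7571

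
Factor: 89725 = 5^2*37^1*97^1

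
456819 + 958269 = 1415088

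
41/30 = 41/30= 1.37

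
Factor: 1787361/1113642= 2^( - 1)*3^( - 2) * 41^(  -  1)*61^1 * 503^( - 1 )*9767^1 = 595787/371214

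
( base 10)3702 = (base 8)7166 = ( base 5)104302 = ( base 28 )4K6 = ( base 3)12002010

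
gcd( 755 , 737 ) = 1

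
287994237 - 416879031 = -128884794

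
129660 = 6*21610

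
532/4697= 76/671 = 0.11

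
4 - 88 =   -  84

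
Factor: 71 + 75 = 146 =2^1*73^1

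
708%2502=708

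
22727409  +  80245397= 102972806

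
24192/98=1728/7 = 246.86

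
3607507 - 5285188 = - 1677681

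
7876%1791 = 712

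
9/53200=9/53200 = 0.00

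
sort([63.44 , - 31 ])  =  [ - 31, 63.44]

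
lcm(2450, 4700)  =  230300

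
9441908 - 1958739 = 7483169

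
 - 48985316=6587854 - 55573170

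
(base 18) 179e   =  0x2054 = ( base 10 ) 8276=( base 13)39C8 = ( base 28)afg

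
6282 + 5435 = 11717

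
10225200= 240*42605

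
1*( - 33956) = -33956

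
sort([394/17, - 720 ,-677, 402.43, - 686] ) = [  -  720 ,  -  686, - 677,394/17,402.43] 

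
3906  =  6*651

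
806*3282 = 2645292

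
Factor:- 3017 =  -7^1*431^1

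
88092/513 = 171 + 41/57 = 171.72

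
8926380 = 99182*90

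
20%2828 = 20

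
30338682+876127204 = 906465886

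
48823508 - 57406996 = -8583488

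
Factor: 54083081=13^1*4160237^1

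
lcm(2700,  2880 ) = 43200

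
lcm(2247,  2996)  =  8988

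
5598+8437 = 14035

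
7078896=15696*451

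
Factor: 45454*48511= 2205018994=2^1*139^1 * 349^1*22727^1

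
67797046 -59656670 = 8140376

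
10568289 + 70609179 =81177468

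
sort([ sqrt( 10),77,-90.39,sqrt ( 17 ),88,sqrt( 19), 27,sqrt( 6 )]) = [  -  90.39,sqrt( 6),sqrt( 10),sqrt( 17 ),sqrt( 19),27,77,88]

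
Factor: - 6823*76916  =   - 2^2*7^1*41^1*67^1*6823^1= -524797868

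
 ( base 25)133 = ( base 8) 1277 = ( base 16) 2bf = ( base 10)703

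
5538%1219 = 662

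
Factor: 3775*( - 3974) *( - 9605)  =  144092769250 =2^1 * 5^3*17^1*113^1 * 151^1*1987^1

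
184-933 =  - 749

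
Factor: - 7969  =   - 13^1*613^1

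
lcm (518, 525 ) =38850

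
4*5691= 22764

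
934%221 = 50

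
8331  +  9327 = 17658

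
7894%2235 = 1189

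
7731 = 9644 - 1913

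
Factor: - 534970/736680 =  - 2^ ( - 2 )*3^( - 1)*7^( - 1 ) * 61^1 = - 61/84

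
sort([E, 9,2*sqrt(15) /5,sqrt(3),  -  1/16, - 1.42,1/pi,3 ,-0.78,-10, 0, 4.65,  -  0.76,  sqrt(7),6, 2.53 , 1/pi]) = [-10,-1.42,-0.78, - 0.76,-1/16 , 0,1/pi,1/pi,2*sqrt(15) /5, sqrt ( 3),2.53,sqrt( 7),E,3, 4.65, 6, 9]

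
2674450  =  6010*445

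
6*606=3636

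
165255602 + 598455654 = 763711256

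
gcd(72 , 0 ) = 72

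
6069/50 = 121 + 19/50 = 121.38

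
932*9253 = 8623796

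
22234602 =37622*591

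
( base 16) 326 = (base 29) RN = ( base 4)30212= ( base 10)806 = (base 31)Q0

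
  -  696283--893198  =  196915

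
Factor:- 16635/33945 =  - 1109/2263= - 31^( - 1 )*73^( - 1 )*1109^1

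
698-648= 50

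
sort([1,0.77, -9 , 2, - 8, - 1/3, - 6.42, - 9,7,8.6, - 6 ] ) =[ - 9, - 9, - 8, - 6.42,-6, - 1/3,  0.77, 1,2, 7,8.6 ]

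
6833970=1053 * 6490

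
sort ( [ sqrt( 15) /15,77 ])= [sqrt( 15) /15,  77]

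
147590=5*29518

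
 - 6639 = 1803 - 8442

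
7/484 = 7/484 =0.01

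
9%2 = 1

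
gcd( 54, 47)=1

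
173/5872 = 173/5872=0.03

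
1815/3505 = 363/701 = 0.52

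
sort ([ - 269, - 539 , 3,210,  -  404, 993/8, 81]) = [ - 539 , - 404, - 269, 3,81, 993/8, 210 ]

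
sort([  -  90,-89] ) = [ - 90,-89 ]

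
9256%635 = 366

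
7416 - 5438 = 1978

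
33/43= 33/43 = 0.77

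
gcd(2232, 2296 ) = 8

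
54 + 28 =82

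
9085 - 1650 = 7435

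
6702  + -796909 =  - 790207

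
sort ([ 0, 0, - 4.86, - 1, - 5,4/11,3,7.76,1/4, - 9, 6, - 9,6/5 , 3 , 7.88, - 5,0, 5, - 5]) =[-9, - 9, - 5 ,- 5, -5,-4.86,-1, 0  ,  0,0,1/4, 4/11, 6/5, 3,3 , 5,  6,7.76, 7.88]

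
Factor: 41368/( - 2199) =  - 2^3 * 3^( - 1)*733^(  -  1 ) * 5171^1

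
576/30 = 19 + 1/5 = 19.20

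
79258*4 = 317032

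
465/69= 155/23  =  6.74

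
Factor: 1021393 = 269^1  *  3797^1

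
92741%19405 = 15121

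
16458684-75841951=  - 59383267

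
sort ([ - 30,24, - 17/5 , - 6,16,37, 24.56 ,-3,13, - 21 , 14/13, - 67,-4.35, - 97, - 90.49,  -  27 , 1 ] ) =[ - 97,-90.49, - 67, - 30,  -  27,-21, - 6, - 4.35 , - 17/5,-3,1,14/13, 13 , 16,  24,24.56 , 37]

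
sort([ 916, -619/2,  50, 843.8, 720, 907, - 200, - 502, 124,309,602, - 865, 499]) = [-865,- 502, - 619/2, - 200,50,124, 309,499,602,720, 843.8, 907, 916 ]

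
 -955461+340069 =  - 615392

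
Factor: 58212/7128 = 49/6 = 2^ ( - 1 ) * 3^( - 1 )*7^2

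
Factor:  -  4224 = -2^7*3^1*11^1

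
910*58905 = 53603550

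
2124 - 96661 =-94537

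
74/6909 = 74/6909 = 0.01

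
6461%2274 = 1913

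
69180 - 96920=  - 27740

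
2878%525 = 253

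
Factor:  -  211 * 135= - 28485 = - 3^3*5^1*211^1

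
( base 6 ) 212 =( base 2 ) 1010000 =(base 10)80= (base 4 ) 1100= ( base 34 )2C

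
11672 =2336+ 9336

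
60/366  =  10/61= 0.16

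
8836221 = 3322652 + 5513569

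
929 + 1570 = 2499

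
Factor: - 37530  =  -2^1*3^3*5^1*139^1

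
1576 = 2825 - 1249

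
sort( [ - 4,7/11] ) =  [ - 4 , 7/11] 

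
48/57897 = 16/19299=0.00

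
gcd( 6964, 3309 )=1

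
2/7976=1/3988= 0.00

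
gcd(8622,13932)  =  18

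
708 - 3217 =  - 2509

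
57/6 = 9+1/2 = 9.50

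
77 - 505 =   -  428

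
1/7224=1/7224 = 0.00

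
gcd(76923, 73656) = 297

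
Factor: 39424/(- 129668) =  - 2^7*421^( - 1) = - 128/421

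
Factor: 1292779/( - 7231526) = - 2^( - 1 )*19^1*73^(-1)*49531^(-1)* 68041^1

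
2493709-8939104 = -6445395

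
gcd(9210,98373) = 3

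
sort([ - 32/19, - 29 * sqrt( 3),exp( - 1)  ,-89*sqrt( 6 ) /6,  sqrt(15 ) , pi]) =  [ - 29*sqrt(3),-89*sqrt( 6)/6, - 32/19, exp( - 1 ), pi, sqrt( 15)]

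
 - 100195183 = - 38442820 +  - 61752363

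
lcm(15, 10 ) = 30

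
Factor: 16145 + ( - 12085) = 4060 = 2^2*5^1*7^1*29^1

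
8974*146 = 1310204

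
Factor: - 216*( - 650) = 140400 = 2^4* 3^3*5^2 * 13^1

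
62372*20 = 1247440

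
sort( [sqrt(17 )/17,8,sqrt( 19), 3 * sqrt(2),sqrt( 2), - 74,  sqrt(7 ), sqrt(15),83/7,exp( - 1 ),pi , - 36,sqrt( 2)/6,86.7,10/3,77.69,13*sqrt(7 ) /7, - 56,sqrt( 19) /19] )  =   [ - 74 ,-56, - 36,sqrt(19 ) /19,sqrt(2)/6,sqrt( 17 ) /17,exp ( - 1),sqrt( 2),  sqrt( 7),pi , 10/3, sqrt(15 ),3*sqrt(2) , sqrt( 19), 13*sqrt(7 ) /7,  8,83/7, 77.69,86.7]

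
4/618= 2/309 = 0.01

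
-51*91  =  - 4641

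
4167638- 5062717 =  - 895079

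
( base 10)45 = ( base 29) 1G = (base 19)27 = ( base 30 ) 1f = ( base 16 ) 2D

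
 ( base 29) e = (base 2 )1110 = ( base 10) 14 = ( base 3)112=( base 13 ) 11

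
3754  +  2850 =6604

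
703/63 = 703/63 = 11.16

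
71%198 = 71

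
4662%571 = 94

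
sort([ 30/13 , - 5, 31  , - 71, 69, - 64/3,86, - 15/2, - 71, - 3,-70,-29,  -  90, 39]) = [ - 90,-71, - 71 ,-70, - 29,- 64/3,  -  15/2, - 5, - 3,30/13,31, 39, 69, 86]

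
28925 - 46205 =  - 17280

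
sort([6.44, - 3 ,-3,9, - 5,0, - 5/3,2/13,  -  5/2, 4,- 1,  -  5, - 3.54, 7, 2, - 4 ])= [-5, - 5, - 4,-3.54, - 3, - 3,-5/2, - 5/3,-1,0, 2/13, 2,4,6.44,  7,9 ] 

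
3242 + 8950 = 12192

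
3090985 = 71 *43535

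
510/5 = 102 = 102.00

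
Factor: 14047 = 11^1*1277^1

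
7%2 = 1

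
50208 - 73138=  - 22930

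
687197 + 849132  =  1536329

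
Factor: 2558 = 2^1*1279^1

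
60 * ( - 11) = - 660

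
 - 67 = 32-99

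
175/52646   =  175/52646=0.00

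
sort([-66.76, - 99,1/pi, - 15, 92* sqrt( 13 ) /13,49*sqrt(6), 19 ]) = [-99,- 66.76, - 15,1/pi,19, 92*sqrt (13)/13,  49*sqrt(6 ) ]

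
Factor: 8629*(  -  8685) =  - 74942865 = - 3^2*5^1* 193^1*8629^1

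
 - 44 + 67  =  23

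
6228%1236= 48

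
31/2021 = 31/2021= 0.02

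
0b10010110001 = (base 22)2ad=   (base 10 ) 1201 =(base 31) 17n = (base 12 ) 841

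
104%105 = 104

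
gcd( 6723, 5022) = 81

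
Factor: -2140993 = - 2140993^1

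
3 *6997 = 20991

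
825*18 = 14850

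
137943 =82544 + 55399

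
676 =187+489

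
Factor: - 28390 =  - 2^1 * 5^1 * 17^1*167^1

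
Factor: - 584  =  -2^3*73^1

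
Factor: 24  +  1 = 5^2 = 25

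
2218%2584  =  2218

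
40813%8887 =5265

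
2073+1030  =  3103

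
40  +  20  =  60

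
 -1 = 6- 7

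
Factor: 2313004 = 2^2*578251^1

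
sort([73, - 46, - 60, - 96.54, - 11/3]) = [ - 96.54, - 60, - 46, - 11/3,73]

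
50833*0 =0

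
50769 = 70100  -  19331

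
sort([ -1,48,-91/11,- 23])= [ - 23, -91/11, - 1, 48]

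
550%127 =42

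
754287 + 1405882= 2160169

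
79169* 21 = 1662549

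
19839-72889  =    -  53050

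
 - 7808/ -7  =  1115 + 3/7 = 1115.43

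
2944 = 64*46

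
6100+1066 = 7166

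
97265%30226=6587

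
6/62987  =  6/62987 =0.00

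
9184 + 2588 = 11772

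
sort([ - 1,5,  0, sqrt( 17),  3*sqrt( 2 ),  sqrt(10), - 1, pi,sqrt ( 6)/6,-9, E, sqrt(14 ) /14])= [ - 9,-1,-1, 0,  sqrt (14) /14 , sqrt(6)/6 , E,  pi,sqrt(10), sqrt( 17 ),3*sqrt( 2 ),5] 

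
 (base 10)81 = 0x51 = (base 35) 2b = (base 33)2f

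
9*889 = 8001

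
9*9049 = 81441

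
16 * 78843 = 1261488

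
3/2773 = 3/2773 =0.00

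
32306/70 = 461 +18/35 = 461.51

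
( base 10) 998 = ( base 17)37c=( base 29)15c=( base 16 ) 3e6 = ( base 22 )218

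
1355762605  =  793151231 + 562611374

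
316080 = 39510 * 8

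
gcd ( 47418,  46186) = 14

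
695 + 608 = 1303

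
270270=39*6930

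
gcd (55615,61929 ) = 7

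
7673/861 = 7673/861 = 8.91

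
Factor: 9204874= 2^1*7^1*657491^1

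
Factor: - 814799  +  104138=-3^1* 7^1*43^1*787^1 = -710661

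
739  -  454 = 285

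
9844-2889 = 6955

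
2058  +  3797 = 5855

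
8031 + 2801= 10832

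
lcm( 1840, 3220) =12880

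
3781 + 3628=7409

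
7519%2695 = 2129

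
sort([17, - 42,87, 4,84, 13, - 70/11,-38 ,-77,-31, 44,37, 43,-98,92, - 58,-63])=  [ - 98 ,-77,-63,-58,-42,-38, - 31, - 70/11, 4,13,17, 37, 43 , 44, 84,87, 92]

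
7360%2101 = 1057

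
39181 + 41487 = 80668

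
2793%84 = 21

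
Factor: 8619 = 3^1 * 13^2 * 17^1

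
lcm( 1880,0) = 0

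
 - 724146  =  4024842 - 4748988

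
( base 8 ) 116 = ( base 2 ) 1001110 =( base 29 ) 2K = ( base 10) 78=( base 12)66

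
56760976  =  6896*8231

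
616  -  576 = 40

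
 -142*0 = 0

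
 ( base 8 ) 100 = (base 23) 2i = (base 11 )59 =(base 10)64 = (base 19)37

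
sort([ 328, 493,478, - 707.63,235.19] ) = [  -  707.63, 235.19, 328, 478,493]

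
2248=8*281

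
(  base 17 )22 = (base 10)36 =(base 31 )15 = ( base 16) 24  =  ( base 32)14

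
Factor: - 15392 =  - 2^5*13^1*37^1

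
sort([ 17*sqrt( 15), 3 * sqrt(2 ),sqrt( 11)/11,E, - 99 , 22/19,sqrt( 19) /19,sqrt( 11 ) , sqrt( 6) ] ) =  [ - 99,sqrt( 19 ) /19, sqrt( 11)/11 , 22/19, sqrt(6 ), E,  sqrt( 11),3*sqrt( 2),17  *  sqrt( 15 )] 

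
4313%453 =236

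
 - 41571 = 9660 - 51231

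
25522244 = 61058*418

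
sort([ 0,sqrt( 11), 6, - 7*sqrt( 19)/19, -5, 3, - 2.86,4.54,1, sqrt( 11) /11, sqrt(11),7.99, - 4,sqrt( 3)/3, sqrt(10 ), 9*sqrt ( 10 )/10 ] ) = [  -  5,-4, - 2.86, - 7*sqrt(19)/19, 0,sqrt (11) /11,sqrt( 3)/3, 1,9  *  sqrt( 10)/10, 3, sqrt(10 ), sqrt( 11), sqrt (11), 4.54, 6,7.99]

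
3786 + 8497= 12283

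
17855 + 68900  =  86755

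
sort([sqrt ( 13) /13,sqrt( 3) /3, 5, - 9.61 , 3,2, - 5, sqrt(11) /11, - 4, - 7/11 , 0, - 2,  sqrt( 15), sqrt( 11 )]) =[ - 9.61, - 5 ,  -  4, - 2, - 7/11, 0, sqrt( 13) /13,sqrt(11 ) /11, sqrt( 3 )/3,2, 3,sqrt(11), sqrt(15),5 ] 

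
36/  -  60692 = - 9/15173 = - 0.00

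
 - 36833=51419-88252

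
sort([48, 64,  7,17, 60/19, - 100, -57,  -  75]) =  [  -  100, - 75, - 57,60/19, 7,17, 48, 64]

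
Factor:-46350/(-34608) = 75/56 = 2^(-3 )*3^1*5^2*7^(- 1)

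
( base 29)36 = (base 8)135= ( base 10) 93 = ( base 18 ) 53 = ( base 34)2P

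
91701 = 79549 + 12152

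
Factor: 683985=3^1*5^1*45599^1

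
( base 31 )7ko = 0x1ccb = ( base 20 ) i8b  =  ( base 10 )7371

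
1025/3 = 1025/3= 341.67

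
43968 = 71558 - 27590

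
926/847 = 1 + 79/847 = 1.09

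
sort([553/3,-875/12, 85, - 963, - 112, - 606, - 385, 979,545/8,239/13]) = [ - 963, - 606, - 385, - 112, - 875/12, 239/13,545/8, 85,  553/3  ,  979] 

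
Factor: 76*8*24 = 14592 = 2^8 * 3^1*19^1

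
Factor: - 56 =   -  2^3*7^1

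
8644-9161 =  - 517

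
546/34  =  273/17 = 16.06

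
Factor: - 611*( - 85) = 51935 = 5^1*13^1*17^1*47^1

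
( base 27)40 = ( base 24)4C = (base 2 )1101100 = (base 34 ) 36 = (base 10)108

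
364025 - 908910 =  - 544885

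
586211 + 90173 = 676384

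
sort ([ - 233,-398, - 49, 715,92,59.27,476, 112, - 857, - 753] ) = [ - 857, - 753, - 398, - 233, - 49  ,  59.27,92,112,476,715] 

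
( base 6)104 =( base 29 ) 1b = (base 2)101000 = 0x28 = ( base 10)40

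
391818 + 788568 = 1180386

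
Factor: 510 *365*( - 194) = -36113100= - 2^2*3^1*5^2*17^1 *73^1*97^1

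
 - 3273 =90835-94108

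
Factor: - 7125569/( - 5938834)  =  647779/539894 = 2^(-1 )*11^1*58889^1*269947^( - 1 ) 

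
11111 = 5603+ 5508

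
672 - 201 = 471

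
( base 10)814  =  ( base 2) 1100101110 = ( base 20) 20E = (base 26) 158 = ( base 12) 57A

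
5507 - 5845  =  -338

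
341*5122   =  1746602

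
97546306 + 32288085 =129834391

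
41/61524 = 41/61524 = 0.00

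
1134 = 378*3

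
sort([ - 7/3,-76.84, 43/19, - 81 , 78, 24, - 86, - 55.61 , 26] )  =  [ - 86,-81,  -  76.84, - 55.61, - 7/3,43/19, 24,26 , 78 ]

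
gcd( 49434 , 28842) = 66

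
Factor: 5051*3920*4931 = 97633405520  =  2^4*5^1 *7^2*4931^1 * 5051^1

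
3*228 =684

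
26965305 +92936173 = 119901478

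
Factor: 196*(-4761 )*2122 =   -  2^3*3^2 * 7^2*23^2*1061^1 = - 1980157032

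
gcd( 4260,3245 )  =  5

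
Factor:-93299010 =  - 2^1 * 3^1*5^1*7^1*444281^1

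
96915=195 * 497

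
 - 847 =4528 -5375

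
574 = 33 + 541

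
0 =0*729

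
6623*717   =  4748691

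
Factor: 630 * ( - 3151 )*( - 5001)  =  2^1*3^3*5^1*7^1*23^1*137^1*1667^1 = 9927635130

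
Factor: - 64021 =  - 73^1*877^1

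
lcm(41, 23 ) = 943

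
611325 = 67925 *9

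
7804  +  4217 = 12021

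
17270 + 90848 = 108118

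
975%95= 25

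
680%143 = 108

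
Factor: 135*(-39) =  - 3^4*5^1*13^1 = -  5265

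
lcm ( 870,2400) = 69600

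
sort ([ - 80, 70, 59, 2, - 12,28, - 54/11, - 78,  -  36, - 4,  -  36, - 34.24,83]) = [ - 80,-78, - 36 , - 36,- 34.24, - 12, - 54/11, - 4, 2, 28, 59,70,83 ]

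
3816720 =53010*72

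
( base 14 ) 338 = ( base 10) 638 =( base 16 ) 27e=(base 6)2542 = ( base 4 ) 21332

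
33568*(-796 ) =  - 26720128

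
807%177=99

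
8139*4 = 32556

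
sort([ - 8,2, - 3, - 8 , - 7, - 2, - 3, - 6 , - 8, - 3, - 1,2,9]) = [ - 8, - 8,-8, - 7, - 6,-3,-3, -3 , - 2, - 1,2,2,  9]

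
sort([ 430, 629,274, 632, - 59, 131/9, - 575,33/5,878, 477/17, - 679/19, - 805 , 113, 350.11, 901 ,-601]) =[ - 805,  -  601, - 575, - 59 , - 679/19,33/5,  131/9, 477/17, 113,274, 350.11,430, 629,632, 878,901 ] 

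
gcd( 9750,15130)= 10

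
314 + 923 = 1237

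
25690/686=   37 + 22/49 = 37.45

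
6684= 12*557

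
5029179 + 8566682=13595861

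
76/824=19/206= 0.09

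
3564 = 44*81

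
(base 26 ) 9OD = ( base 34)5RN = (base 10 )6721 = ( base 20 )GG1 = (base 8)15101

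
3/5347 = 3/5347 = 0.00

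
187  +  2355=2542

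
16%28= 16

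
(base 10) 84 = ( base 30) 2o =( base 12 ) 70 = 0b1010100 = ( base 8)124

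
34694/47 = 738 + 8/47=738.17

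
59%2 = 1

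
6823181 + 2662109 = 9485290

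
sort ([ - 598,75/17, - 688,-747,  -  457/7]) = [-747, -688, - 598,- 457/7,75/17 ]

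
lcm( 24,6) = 24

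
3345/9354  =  1115/3118=0.36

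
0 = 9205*0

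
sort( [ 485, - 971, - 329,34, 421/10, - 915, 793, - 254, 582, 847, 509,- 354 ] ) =[ - 971, - 915,-354, - 329,-254, 34, 421/10, 485, 509, 582 , 793,  847]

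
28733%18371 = 10362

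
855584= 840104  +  15480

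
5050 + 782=5832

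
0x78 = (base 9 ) 143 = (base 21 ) 5F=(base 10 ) 120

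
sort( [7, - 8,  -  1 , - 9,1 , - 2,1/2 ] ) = [ - 9 , -8 , - 2,-1,1/2, 1 , 7 ] 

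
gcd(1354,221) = 1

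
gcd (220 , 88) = 44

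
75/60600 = 1/808 = 0.00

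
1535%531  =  473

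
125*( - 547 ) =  - 68375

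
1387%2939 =1387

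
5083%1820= 1443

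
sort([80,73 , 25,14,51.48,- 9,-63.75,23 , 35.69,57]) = [ - 63.75,- 9 , 14, 23 , 25,35.69, 51.48, 57,73, 80]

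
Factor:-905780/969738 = -2^1*3^( - 1)*5^1 * 7^( -1 )*11^( - 1 ) *2099^ ( - 1 )*45289^1 = - 452890/484869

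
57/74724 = 19/24908=0.00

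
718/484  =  359/242= 1.48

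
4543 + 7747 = 12290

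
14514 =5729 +8785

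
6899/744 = 6899/744 = 9.27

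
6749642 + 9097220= 15846862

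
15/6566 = 15/6566 = 0.00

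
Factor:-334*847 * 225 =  - 2^1*3^2 * 5^2*7^1*11^2*167^1= - 63652050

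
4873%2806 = 2067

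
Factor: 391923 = 3^2*7^1*6221^1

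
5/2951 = 5/2951 = 0.00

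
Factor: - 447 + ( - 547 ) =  - 994=-2^1*7^1*71^1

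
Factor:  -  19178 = - 2^1 *43^1*223^1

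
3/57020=3/57020 = 0.00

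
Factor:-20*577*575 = -6635500 = - 2^2*5^3*23^1*577^1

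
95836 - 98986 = - 3150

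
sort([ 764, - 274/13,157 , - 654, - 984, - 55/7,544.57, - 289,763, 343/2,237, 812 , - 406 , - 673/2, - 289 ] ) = [ - 984, - 654 , - 406, - 673/2, - 289, - 289,-274/13, - 55/7,157,343/2,237,544.57,763, 764 , 812]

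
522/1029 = 174/343 = 0.51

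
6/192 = 1/32 = 0.03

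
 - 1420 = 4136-5556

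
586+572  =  1158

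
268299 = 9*29811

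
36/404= 9/101  =  0.09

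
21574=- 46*( - 469) 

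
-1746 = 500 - 2246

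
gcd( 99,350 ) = 1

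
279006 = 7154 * 39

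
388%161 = 66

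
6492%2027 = 411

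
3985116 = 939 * 4244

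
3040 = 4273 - 1233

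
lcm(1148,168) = 6888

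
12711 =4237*3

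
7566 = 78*97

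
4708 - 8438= - 3730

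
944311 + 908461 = 1852772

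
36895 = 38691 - 1796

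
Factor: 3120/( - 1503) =- 1040/501 = - 2^4*3^ ( - 1)*5^1*13^1*167^( - 1)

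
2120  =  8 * 265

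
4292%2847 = 1445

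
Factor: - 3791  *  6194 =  - 2^1*17^1*19^1*163^1*223^1 = - 23481454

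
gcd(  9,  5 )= 1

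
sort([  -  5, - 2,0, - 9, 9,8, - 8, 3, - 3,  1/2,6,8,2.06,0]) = [ - 9, - 8,-5,-3, - 2,0,0,1/2,2.06,3 , 6,8,8, 9 ]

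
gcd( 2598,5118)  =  6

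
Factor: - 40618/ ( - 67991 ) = 2^1*7^(-1 )*11^( - 1)*23^1  =  46/77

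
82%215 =82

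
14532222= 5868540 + 8663682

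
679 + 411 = 1090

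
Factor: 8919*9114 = 2^1*3^3  *  7^2*31^1*991^1 = 81287766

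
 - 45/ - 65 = 9/13 = 0.69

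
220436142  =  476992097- 256555955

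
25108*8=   200864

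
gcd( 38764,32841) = 1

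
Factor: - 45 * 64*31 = -89280 =- 2^6*3^2*5^1*31^1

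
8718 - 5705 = 3013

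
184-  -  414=598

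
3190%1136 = 918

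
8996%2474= 1574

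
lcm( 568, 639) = 5112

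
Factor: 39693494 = 2^1  *41^1*484067^1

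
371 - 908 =-537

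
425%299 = 126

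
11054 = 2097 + 8957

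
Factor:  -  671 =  - 11^1*61^1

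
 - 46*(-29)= 1334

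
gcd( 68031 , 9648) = 9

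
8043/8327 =8043/8327 =0.97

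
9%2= 1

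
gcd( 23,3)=1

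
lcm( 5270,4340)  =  73780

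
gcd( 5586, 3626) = 98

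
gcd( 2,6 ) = 2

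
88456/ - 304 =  - 11057/38=   - 290.97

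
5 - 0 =5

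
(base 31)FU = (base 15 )230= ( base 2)111101111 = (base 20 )14F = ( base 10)495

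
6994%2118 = 640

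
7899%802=681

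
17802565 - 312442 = 17490123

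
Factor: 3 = 3^1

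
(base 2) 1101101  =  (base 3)11001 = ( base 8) 155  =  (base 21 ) 54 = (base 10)109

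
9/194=9/194 = 0.05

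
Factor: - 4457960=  - 2^3*5^1*13^1*8573^1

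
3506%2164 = 1342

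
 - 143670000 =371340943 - 515010943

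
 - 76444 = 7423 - 83867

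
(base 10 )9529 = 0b10010100111001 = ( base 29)B9H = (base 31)9SC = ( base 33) 8op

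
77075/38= 2028 + 11/38 = 2028.29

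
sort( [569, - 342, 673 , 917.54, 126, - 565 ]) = [ - 565, - 342, 126, 569,673,917.54 ]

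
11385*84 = 956340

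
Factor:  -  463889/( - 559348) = 2^( - 2)*139837^(-1) * 463889^1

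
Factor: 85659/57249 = 3^(-1)*7^1*4079^1*6361^( - 1) =28553/19083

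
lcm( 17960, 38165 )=305320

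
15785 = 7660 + 8125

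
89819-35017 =54802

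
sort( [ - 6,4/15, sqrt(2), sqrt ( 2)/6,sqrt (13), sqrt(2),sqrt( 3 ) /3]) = [ - 6, sqrt(2 )/6,4/15, sqrt( 3 ) /3,sqrt( 2 ),sqrt(2),sqrt( 13 )]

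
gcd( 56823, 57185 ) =1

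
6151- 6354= - 203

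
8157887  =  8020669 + 137218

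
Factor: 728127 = 3^2 * 17^1*4759^1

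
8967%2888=303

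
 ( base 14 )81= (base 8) 161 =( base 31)3K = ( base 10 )113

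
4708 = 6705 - 1997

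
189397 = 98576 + 90821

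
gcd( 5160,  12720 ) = 120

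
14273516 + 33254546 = 47528062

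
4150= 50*83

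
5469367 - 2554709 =2914658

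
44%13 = 5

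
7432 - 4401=3031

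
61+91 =152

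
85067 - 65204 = 19863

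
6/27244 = 3/13622 = 0.00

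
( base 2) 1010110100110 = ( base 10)5542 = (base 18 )h1g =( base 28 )71Q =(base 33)52V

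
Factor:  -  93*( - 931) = 86583 = 3^1*7^2*19^1*31^1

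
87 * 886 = 77082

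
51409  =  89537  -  38128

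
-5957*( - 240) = 1429680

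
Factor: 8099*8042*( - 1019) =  - 2^1*7^1*13^1*89^1*1019^1*4021^1 = - 66369669002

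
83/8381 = 83/8381 =0.01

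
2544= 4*636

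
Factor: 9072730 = 2^1*5^1*17^1 * 83^1*643^1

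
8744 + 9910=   18654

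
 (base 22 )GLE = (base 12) 4910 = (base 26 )C44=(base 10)8220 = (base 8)20034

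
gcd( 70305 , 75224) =1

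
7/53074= 1/7582 = 0.00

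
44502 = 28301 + 16201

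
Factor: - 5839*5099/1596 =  -29773061/1596 = - 2^( - 2 )* 3^( - 1 ) * 7^( - 1 ) * 19^(-1)*5099^1*5839^1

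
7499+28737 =36236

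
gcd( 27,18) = 9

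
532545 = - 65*( - 8193) 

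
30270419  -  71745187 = -41474768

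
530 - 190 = 340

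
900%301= 298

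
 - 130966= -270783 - -139817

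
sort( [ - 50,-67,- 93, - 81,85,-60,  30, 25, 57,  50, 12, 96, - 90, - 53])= [ - 93,-90,  -  81,-67, -60,  -  53,  -  50, 12,25,30,50,  57,  85,96]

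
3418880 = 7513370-4094490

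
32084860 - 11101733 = 20983127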